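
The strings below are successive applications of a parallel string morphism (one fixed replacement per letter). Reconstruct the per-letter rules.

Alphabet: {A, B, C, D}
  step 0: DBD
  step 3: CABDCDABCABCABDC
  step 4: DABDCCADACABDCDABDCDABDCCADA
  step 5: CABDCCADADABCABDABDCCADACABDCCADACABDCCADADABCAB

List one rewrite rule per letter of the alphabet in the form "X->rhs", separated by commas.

A->B, B->DC, C->DA, D->CA

  step 4 ⇒ step 5: DABDCCADACABDCDABDCDABDCCADA ⇒ CA·B·DC·CA·DA·DA·B·CA·B·DA·B·DC·CA·DA·CA·B·DC·CA·DA·CA·B·DC·CA·DA·DA·B·CA·B
    A ↦ B
    B ↦ DC
    C ↦ DA
    D ↦ CA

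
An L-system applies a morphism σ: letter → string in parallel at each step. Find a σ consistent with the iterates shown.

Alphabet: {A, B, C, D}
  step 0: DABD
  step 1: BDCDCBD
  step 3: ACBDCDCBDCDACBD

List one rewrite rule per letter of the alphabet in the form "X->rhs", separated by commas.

A->CD, B->C, C->A, D->BD

  step 0 ⇒ step 1: DABD ⇒ BD·CD·C·BD
    A ↦ CD
    B ↦ C
    D ↦ BD
    C ↦ A  (constrained at step 1)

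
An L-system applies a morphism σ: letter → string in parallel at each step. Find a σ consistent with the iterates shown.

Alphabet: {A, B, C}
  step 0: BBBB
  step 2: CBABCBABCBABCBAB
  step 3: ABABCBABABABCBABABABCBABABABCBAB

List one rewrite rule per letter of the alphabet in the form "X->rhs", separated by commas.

  step 2 ⇒ step 3: CBABCBABCBABCBAB ⇒ AB·AB·CB·AB·AB·AB·CB·AB·AB·AB·CB·AB·AB·AB·CB·AB
    A ↦ CB
    B ↦ AB
    C ↦ AB

A->CB, B->AB, C->AB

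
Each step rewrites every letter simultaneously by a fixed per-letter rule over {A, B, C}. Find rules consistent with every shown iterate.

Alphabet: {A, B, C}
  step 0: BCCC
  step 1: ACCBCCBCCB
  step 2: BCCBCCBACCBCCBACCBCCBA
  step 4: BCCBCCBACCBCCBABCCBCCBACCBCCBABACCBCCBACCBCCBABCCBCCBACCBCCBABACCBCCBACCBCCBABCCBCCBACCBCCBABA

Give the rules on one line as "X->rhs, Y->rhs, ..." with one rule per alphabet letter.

A->B, B->A, C->CCB

  step 1 ⇒ step 2: ACCBCCBCCB ⇒ B·CCB·CCB·A·CCB·CCB·A·CCB·CCB·A
    A ↦ B
    B ↦ A
    C ↦ CCB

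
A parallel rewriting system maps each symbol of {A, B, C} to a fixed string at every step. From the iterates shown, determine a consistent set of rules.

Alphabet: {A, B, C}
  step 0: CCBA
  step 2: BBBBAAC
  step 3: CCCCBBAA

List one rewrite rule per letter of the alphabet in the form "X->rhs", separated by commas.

  step 2 ⇒ step 3: BBBBAAC ⇒ C·C·C·C·B·B·AA
    A ↦ B
    B ↦ C
    C ↦ AA

A->B, B->C, C->AA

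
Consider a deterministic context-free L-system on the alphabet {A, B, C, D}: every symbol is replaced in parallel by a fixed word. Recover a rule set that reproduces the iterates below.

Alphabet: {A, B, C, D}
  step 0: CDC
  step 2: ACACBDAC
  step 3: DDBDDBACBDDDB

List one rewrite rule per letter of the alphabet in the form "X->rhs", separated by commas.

A->DD, B->AC, C->B, D->BD

  step 2 ⇒ step 3: ACACBDAC ⇒ DD·B·DD·B·AC·BD·DD·B
    A ↦ DD
    B ↦ AC
    C ↦ B
    D ↦ BD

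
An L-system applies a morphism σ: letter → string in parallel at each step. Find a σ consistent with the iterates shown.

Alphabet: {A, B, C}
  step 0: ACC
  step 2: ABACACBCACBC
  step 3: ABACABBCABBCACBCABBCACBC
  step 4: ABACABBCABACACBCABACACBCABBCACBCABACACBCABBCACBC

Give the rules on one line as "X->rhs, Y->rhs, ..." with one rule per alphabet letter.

  step 3 ⇒ step 4: ABACABBCABBCACBCABBCACBC ⇒ AB·AC·AB·BC·AB·AC·AC·BC·AB·AC·AC·BC·AB·BC·AC·BC·AB·AC·AC·BC·AB·BC·AC·BC
    A ↦ AB
    B ↦ AC
    C ↦ BC

A->AB, B->AC, C->BC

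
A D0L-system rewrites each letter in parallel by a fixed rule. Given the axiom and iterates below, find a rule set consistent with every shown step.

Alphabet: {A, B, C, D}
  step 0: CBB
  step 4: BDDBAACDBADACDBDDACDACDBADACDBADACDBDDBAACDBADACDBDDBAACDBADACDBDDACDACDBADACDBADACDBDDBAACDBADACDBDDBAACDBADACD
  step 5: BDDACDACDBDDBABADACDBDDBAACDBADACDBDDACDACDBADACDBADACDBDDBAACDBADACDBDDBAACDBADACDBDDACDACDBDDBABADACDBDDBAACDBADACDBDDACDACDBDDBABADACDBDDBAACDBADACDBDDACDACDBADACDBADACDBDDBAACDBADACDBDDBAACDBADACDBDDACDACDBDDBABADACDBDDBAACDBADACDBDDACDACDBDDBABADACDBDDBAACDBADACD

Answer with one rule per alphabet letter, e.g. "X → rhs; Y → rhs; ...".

  step 4 ⇒ step 5: BDDBAACDBADACDBDDACDACDBADACDBADACDBDDBAACDBADACDBDDBAACDBADACDBDDACDACDBADACDBADACDBDDBAACDBADACDBDDBAACDBADACD ⇒ BDD·ACD·ACD·BDD·BA·BA·D·ACD·BDD·BA·ACD·BA·D·ACD·BDD·ACD·ACD·BA·D·ACD·BA·D·ACD·BDD·BA·ACD·BA·D·ACD·BDD·BA·ACD·BA·D·ACD·BDD·ACD·ACD·BDD·BA·BA·D·ACD·BDD·BA·ACD·BA·D·ACD·BDD·ACD·ACD·BDD·BA·BA·D·ACD·BDD·BA·ACD·BA·D·ACD·BDD·ACD·ACD·BA·D·ACD·BA·D·ACD·BDD·BA·ACD·BA·D·ACD·BDD·BA·ACD·BA·D·ACD·BDD·ACD·ACD·BDD·BA·BA·D·ACD·BDD·BA·ACD·BA·D·ACD·BDD·ACD·ACD·BDD·BA·BA·D·ACD·BDD·BA·ACD·BA·D·ACD
    A ↦ BA
    B ↦ BDD
    C ↦ D
    D ↦ ACD

A->BA, B->BDD, C->D, D->ACD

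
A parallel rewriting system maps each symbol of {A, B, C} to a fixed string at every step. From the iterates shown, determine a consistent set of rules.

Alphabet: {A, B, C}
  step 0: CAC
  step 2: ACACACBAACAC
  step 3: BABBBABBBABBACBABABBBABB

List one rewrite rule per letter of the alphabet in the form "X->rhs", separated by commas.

A->BA, B->AC, C->BB

  step 2 ⇒ step 3: ACACACBAACAC ⇒ BA·BB·BA·BB·BA·BB·AC·BA·BA·BB·BA·BB
    A ↦ BA
    B ↦ AC
    C ↦ BB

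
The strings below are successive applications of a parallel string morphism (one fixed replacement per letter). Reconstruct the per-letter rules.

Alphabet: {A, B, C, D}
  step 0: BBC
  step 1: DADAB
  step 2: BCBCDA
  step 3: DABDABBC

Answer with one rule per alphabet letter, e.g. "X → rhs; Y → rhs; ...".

A->C, B->DA, C->B, D->B

  step 2 ⇒ step 3: BCBCDA ⇒ DA·B·DA·B·B·C
    A ↦ C
    B ↦ DA
    C ↦ B
    D ↦ B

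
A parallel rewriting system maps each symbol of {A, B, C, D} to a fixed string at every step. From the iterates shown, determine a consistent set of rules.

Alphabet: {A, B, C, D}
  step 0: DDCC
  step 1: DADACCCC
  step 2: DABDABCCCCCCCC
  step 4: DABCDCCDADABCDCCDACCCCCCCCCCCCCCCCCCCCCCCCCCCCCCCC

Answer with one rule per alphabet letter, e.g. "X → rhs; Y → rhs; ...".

  step 1 ⇒ step 2: DADACCCC ⇒ DA·B·DA·B·CC·CC·CC·CC
    A ↦ B
    C ↦ CC
    D ↦ DA
    B ↦ CD  (constrained at step 2)

A->B, B->CD, C->CC, D->DA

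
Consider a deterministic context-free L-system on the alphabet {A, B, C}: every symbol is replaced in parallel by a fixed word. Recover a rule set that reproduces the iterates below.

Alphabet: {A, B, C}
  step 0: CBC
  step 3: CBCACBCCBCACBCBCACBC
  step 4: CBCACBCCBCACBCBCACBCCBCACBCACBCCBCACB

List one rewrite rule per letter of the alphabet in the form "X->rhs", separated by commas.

A->C, B->CA, C->CB

  step 3 ⇒ step 4: CBCACBCCBCACBCBCACBC ⇒ CB·CA·CB·C·CB·CA·CB·CB·CA·CB·C·CB·CA·CB·CA·CB·C·CB·CA·CB
    A ↦ C
    B ↦ CA
    C ↦ CB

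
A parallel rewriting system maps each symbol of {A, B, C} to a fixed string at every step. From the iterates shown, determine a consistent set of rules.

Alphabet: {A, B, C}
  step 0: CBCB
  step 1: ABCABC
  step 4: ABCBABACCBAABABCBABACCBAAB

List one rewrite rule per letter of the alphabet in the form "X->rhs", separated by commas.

A->BA, B->C, C->AB

  step 0 ⇒ step 1: CBCB ⇒ AB·C·AB·C
    B ↦ C
    C ↦ AB
    A ↦ BA  (constrained at step 1)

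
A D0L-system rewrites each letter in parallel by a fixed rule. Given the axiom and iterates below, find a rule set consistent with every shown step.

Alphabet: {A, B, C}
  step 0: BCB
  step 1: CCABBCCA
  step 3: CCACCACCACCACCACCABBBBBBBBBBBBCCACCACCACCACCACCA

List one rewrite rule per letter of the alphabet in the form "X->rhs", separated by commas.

A->BB, B->CCA, C->BB

  step 0 ⇒ step 1: BCB ⇒ CCA·BB·CCA
    B ↦ CCA
    C ↦ BB
    A ↦ BB  (constrained at step 1)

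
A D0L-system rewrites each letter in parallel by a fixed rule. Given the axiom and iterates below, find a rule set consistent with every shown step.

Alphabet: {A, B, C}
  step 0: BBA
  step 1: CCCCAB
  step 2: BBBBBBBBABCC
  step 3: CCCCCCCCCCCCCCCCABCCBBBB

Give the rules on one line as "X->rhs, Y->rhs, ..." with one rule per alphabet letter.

A->AB, B->CC, C->BB

  step 2 ⇒ step 3: BBBBBBBBABCC ⇒ CC·CC·CC·CC·CC·CC·CC·CC·AB·CC·BB·BB
    A ↦ AB
    B ↦ CC
    C ↦ BB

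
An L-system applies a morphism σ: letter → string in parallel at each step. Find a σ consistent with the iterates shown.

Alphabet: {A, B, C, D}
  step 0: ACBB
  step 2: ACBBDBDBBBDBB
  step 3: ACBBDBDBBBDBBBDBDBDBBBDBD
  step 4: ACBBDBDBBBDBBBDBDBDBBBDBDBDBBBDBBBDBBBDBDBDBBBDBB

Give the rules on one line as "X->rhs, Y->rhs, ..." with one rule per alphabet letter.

A->AC, B->BD, C->B, D->BB

  step 3 ⇒ step 4: ACBBDBDBBBDBBBDBDBDBBBDBD ⇒ AC·B·BD·BD·BB·BD·BB·BD·BD·BD·BB·BD·BD·BD·BB·BD·BB·BD·BB·BD·BD·BD·BB·BD·BB
    A ↦ AC
    B ↦ BD
    C ↦ B
    D ↦ BB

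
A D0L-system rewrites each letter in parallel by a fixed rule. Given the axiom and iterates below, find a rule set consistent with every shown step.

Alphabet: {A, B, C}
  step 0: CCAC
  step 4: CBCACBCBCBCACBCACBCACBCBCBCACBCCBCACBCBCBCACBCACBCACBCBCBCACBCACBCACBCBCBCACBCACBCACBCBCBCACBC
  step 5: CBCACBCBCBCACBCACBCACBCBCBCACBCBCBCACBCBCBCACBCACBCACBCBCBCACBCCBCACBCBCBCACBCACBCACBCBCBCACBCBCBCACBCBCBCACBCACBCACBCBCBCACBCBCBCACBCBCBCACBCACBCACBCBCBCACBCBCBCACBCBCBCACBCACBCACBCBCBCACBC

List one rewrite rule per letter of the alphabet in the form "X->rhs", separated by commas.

  step 4 ⇒ step 5: CBCACBCBCBCACBCACBCACBCBCBCACBCCBCACBCBCBCACBCACBCACBCBCBCACBCACBCACBCBCBCACBCACBCACBCBCBCACBC ⇒ CBC·A·CBC·B·CBC·A·CBC·A·CBC·A·CBC·B·CBC·A·CBC·B·CBC·A·CBC·B·CBC·A·CBC·A·CBC·A·CBC·B·CBC·A·CBC·CBC·A·CBC·B·CBC·A·CBC·A·CBC·A·CBC·B·CBC·A·CBC·B·CBC·A·CBC·B·CBC·A·CBC·A·CBC·A·CBC·B·CBC·A·CBC·B·CBC·A·CBC·B·CBC·A·CBC·A·CBC·A·CBC·B·CBC·A·CBC·B·CBC·A·CBC·B·CBC·A·CBC·A·CBC·A·CBC·B·CBC·A·CBC
    A ↦ B
    B ↦ A
    C ↦ CBC

A->B, B->A, C->CBC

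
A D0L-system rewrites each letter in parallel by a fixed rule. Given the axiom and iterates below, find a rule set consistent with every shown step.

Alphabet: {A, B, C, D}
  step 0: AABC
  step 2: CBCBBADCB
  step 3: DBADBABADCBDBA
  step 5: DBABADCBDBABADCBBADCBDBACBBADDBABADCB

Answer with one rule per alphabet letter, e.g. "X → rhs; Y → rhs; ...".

A->D, B->BA, C->D, D->CB

  step 2 ⇒ step 3: CBCBBADCB ⇒ D·BA·D·BA·BA·D·CB·D·BA
    A ↦ D
    B ↦ BA
    C ↦ D
    D ↦ CB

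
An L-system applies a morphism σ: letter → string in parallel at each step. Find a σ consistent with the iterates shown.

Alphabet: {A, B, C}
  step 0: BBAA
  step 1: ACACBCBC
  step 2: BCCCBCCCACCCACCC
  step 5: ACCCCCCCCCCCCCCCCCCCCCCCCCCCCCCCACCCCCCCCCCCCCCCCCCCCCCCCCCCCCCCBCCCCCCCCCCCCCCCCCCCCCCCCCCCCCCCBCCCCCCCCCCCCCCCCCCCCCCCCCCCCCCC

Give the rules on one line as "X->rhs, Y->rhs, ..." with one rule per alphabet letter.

A->BC, B->AC, C->CC

  step 1 ⇒ step 2: ACACBCBC ⇒ BC·CC·BC·CC·AC·CC·AC·CC
    A ↦ BC
    B ↦ AC
    C ↦ CC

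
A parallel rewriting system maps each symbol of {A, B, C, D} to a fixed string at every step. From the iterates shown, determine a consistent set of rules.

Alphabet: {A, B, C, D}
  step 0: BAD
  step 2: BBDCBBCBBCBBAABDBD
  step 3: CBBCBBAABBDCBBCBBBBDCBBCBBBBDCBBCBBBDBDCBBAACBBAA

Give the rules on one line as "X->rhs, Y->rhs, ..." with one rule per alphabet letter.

A->BD, B->CBB, C->BBD, D->AA

  step 2 ⇒ step 3: BBDCBBCBBCBBAABDBD ⇒ CBB·CBB·AA·BBD·CBB·CBB·BBD·CBB·CBB·BBD·CBB·CBB·BD·BD·CBB·AA·CBB·AA
    A ↦ BD
    B ↦ CBB
    C ↦ BBD
    D ↦ AA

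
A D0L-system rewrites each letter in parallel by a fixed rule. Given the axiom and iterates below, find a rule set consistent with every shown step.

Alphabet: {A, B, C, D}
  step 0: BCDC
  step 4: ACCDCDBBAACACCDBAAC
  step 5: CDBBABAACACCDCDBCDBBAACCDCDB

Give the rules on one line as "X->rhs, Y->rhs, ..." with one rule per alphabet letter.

  step 4 ⇒ step 5: ACCDCDBBAACACCDBAAC ⇒ CD·B·B·A·B·A·AC·AC·CD·CD·B·CD·B·B·A·AC·CD·CD·B
    A ↦ CD
    B ↦ AC
    C ↦ B
    D ↦ A

A->CD, B->AC, C->B, D->A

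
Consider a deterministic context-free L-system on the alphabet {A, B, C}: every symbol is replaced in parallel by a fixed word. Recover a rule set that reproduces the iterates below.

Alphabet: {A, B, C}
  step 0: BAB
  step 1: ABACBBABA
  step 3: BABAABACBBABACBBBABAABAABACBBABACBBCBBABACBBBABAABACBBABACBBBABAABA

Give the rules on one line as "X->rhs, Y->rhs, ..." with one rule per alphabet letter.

A->CBB, B->ABA, C->B

  step 0 ⇒ step 1: BAB ⇒ ABA·CBB·ABA
    A ↦ CBB
    B ↦ ABA
    C ↦ B  (constrained at step 1)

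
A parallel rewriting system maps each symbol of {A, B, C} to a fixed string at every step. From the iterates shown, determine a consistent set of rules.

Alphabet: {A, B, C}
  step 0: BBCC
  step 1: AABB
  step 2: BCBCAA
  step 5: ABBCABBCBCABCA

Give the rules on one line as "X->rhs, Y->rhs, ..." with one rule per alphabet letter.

A->BC, B->A, C->B

  step 1 ⇒ step 2: AABB ⇒ BC·BC·A·A
    A ↦ BC
    B ↦ A
  step 0 ⇒ step 1: BBCC ⇒ A·A·B·B
    C ↦ B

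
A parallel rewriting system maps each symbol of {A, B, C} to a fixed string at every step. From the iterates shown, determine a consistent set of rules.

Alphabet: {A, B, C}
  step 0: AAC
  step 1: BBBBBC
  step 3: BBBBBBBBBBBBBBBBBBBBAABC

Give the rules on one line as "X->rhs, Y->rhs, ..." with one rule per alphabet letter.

A->BB, B->AA, C->BC

  step 0 ⇒ step 1: AAC ⇒ BB·BB·BC
    A ↦ BB
    C ↦ BC
    B ↦ AA  (constrained at step 1)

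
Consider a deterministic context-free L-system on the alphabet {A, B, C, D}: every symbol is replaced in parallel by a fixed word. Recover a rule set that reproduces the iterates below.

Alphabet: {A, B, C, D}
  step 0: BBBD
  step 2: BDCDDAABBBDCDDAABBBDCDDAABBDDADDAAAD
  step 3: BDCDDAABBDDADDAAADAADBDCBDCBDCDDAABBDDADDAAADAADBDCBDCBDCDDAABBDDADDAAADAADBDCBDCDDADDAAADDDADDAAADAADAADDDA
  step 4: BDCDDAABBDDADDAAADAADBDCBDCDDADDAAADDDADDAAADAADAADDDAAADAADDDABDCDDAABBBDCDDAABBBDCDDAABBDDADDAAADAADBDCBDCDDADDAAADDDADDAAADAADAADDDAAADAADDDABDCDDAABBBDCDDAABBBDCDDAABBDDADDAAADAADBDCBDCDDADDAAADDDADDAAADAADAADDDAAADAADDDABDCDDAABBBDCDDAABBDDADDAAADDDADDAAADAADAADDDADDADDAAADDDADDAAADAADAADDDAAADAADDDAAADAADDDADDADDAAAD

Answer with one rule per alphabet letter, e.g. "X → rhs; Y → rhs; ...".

A->AAD, B->BDC, C->ABB, D->DDA

  step 3 ⇒ step 4: BDCDDAABBDDADDAAADAADBDCBDCBDCDDAABBDDADDAAADAADBDCBDCBDCDDAABBDDADDAAADAADBDCBDCDDADDAAADDDADDAAADAADAADDDA ⇒ BDC·DDA·ABB·DDA·DDA·AAD·AAD·BDC·BDC·DDA·DDA·AAD·DDA·DDA·AAD·AAD·AAD·DDA·AAD·AAD·DDA·BDC·DDA·ABB·BDC·DDA·ABB·BDC·DDA·ABB·DDA·DDA·AAD·AAD·BDC·BDC·DDA·DDA·AAD·DDA·DDA·AAD·AAD·AAD·DDA·AAD·AAD·DDA·BDC·DDA·ABB·BDC·DDA·ABB·BDC·DDA·ABB·DDA·DDA·AAD·AAD·BDC·BDC·DDA·DDA·AAD·DDA·DDA·AAD·AAD·AAD·DDA·AAD·AAD·DDA·BDC·DDA·ABB·BDC·DDA·ABB·DDA·DDA·AAD·DDA·DDA·AAD·AAD·AAD·DDA·DDA·DDA·AAD·DDA·DDA·AAD·AAD·AAD·DDA·AAD·AAD·DDA·AAD·AAD·DDA·DDA·DDA·AAD
    A ↦ AAD
    B ↦ BDC
    C ↦ ABB
    D ↦ DDA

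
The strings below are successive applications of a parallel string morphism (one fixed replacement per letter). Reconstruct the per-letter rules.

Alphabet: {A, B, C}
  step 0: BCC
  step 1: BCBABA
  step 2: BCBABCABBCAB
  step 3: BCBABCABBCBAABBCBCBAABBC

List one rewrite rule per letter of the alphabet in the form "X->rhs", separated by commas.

  step 2 ⇒ step 3: BCBABCABBCAB ⇒ BC·BA·BC·AB·BC·BA·AB·BC·BC·BA·AB·BC
    A ↦ AB
    B ↦ BC
    C ↦ BA

A->AB, B->BC, C->BA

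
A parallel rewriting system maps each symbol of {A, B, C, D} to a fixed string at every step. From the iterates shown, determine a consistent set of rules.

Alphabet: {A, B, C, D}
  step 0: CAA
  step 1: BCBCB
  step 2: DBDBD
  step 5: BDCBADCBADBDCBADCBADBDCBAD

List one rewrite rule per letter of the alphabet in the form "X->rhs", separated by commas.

  step 1 ⇒ step 2: BCBCB ⇒ D·B·D·B·D
    B ↦ D
    C ↦ B
  step 0 ⇒ step 1: CAA ⇒ B·CB·CB
    A ↦ CB
    D ↦ AD  (constrained at step 2)

A->CB, B->D, C->B, D->AD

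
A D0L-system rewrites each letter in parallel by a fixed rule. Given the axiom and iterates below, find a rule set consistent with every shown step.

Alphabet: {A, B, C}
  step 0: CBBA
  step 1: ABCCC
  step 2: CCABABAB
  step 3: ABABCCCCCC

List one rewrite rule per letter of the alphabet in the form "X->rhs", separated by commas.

A->C, B->C, C->AB

  step 2 ⇒ step 3: CCABABAB ⇒ AB·AB·C·C·C·C·C·C
    A ↦ C
    B ↦ C
    C ↦ AB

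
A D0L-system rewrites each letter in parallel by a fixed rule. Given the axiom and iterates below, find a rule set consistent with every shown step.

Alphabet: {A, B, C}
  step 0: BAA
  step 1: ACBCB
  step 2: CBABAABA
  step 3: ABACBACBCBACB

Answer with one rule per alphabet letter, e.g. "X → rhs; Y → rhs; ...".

  step 2 ⇒ step 3: CBABAABA ⇒ AB·A·CB·A·CB·CB·A·CB
    A ↦ CB
    B ↦ A
    C ↦ AB

A->CB, B->A, C->AB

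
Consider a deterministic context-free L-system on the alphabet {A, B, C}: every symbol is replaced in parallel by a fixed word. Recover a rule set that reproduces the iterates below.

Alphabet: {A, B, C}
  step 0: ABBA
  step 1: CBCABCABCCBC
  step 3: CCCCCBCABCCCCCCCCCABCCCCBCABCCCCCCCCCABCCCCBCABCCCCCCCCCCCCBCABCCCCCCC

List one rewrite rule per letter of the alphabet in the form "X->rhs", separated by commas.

A->CBC, B->ABC, C->CC

  step 0 ⇒ step 1: ABBA ⇒ CBC·ABC·ABC·CBC
    A ↦ CBC
    B ↦ ABC
    C ↦ CC  (constrained at step 1)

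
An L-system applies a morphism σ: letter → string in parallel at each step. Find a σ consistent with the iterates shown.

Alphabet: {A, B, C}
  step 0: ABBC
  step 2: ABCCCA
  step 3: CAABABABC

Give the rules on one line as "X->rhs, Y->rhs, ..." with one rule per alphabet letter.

A->C, B->A, C->AB

  step 2 ⇒ step 3: ABCCCA ⇒ C·A·AB·AB·AB·C
    A ↦ C
    B ↦ A
    C ↦ AB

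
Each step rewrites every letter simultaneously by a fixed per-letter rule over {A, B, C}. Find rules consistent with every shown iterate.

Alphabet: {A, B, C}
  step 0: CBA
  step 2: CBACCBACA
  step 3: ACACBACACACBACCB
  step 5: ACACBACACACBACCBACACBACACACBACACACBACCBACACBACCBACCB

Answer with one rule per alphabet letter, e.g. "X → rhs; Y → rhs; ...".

  step 2 ⇒ step 3: CBACCBACA ⇒ AC·A·CB·AC·AC·A·CB·AC·CB
    A ↦ CB
    B ↦ A
    C ↦ AC

A->CB, B->A, C->AC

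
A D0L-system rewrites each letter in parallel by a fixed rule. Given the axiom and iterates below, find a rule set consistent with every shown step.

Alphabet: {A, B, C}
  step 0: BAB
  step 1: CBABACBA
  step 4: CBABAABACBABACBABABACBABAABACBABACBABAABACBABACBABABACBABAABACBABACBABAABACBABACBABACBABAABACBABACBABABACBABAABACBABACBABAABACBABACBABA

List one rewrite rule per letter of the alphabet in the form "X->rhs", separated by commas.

A->BA, B->CBA, C->ABA

  step 0 ⇒ step 1: BAB ⇒ CBA·BA·CBA
    A ↦ BA
    B ↦ CBA
    C ↦ ABA  (constrained at step 1)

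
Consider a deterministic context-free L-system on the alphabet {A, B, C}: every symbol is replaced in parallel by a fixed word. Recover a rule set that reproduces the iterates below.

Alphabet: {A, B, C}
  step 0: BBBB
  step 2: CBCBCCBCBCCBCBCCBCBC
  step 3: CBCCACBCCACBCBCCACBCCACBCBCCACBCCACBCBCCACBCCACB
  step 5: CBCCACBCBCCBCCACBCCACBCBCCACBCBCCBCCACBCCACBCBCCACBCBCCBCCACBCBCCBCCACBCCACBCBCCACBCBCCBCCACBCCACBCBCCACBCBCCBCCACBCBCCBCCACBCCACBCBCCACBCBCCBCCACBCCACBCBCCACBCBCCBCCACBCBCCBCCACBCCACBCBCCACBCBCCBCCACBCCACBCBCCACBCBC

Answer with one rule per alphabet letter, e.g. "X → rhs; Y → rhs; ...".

  step 2 ⇒ step 3: CBCBCCBCBCCBCBCCBCBC ⇒ CB·CCA·CB·CCA·CB·CB·CCA·CB·CCA·CB·CB·CCA·CB·CCA·CB·CB·CCA·CB·CCA·CB
    B ↦ CCA
    C ↦ CB
    A ↦ C  (constrained at step 3)

A->C, B->CCA, C->CB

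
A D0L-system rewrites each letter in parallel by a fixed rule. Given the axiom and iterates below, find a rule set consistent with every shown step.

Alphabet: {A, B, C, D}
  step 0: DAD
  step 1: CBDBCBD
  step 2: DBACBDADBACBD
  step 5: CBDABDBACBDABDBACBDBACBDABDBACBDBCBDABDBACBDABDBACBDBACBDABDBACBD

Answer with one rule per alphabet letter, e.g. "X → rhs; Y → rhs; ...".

  step 1 ⇒ step 2: CBDBCBD ⇒ DB·A·CBD·A·DB·A·CBD
    B ↦ A
    C ↦ DB
    D ↦ CBD
  step 0 ⇒ step 1: DAD ⇒ CBD·B·CBD
    A ↦ B

A->B, B->A, C->DB, D->CBD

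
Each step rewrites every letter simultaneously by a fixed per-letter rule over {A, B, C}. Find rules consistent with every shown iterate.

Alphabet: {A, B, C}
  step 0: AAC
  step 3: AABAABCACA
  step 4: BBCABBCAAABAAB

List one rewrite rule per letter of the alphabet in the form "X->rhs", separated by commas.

A->B, B->CA, C->AA

  step 3 ⇒ step 4: AABAABCACA ⇒ B·B·CA·B·B·CA·AA·B·AA·B
    A ↦ B
    B ↦ CA
    C ↦ AA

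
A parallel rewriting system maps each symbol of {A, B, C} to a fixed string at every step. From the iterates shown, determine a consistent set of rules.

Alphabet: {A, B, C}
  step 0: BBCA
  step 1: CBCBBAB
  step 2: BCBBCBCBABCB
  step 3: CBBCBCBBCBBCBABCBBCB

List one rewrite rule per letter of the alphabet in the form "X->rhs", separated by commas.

A->AB, B->CB, C->B

  step 2 ⇒ step 3: BCBBCBCBABCB ⇒ CB·B·CB·CB·B·CB·B·CB·AB·CB·B·CB
    A ↦ AB
    B ↦ CB
    C ↦ B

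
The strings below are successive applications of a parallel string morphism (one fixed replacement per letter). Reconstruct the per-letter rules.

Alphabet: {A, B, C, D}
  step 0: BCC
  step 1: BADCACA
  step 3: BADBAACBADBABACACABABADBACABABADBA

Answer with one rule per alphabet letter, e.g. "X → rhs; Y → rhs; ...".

A->BA, B->BAD, C->CA, D->AC

  step 0 ⇒ step 1: BCC ⇒ BAD·CA·CA
    B ↦ BAD
    C ↦ CA
    A ↦ BA  (constrained at step 1)
    D ↦ AC  (constrained at step 1)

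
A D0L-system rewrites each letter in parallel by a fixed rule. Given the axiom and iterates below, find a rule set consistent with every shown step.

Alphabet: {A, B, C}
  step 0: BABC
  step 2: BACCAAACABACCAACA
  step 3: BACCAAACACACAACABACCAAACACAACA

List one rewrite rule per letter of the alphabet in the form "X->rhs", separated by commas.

A->CA, B->BAC, C->A

  step 2 ⇒ step 3: BACCAAACABACCAACA ⇒ BAC·CA·A·A·CA·CA·CA·A·CA·BAC·CA·A·A·CA·CA·A·CA
    A ↦ CA
    B ↦ BAC
    C ↦ A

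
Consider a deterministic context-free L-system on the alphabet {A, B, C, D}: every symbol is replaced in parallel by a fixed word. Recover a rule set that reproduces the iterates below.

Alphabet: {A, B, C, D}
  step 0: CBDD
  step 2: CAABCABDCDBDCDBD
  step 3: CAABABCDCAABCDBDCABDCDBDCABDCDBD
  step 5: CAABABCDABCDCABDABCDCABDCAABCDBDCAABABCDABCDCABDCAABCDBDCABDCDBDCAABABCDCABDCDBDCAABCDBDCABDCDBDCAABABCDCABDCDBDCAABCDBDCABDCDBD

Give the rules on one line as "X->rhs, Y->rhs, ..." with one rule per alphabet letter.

  step 2 ⇒ step 3: CAABCABDCDBDCDBD ⇒ CA·AB·AB·CD·CA·AB·CD·BD·CA·BD·CD·BD·CA·BD·CD·BD
    A ↦ AB
    B ↦ CD
    C ↦ CA
    D ↦ BD

A->AB, B->CD, C->CA, D->BD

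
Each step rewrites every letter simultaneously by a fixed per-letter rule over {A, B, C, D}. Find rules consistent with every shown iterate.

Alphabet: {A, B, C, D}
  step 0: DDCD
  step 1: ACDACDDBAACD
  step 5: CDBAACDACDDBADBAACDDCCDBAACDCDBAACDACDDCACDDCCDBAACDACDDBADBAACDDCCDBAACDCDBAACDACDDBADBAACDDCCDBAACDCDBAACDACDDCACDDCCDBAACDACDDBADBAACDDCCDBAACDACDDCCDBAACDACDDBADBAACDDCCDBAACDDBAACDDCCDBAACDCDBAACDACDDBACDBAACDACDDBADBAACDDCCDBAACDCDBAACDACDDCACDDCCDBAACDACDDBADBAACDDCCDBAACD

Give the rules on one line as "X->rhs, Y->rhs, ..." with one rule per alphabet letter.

A->C, B->D, C->DBA, D->ACD

  step 0 ⇒ step 1: DDCD ⇒ ACD·ACD·DBA·ACD
    C ↦ DBA
    D ↦ ACD
    A ↦ C  (constrained at step 1)
    B ↦ D  (constrained at step 1)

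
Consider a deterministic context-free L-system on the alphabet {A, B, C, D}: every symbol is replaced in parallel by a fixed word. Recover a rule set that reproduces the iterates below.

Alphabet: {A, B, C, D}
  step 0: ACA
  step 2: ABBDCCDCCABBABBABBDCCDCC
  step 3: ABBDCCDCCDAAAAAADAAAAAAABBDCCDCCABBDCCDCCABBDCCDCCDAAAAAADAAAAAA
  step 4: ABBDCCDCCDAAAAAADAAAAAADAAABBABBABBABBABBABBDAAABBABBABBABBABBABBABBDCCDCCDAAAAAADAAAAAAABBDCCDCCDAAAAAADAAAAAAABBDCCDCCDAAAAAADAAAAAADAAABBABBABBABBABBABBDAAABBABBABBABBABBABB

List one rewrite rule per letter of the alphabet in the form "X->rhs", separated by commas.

  step 3 ⇒ step 4: ABBDCCDCCDAAAAAADAAAAAAABBDCCDCCABBDCCDCCABBDCCDCCDAAAAAADAAAAAA ⇒ ABB·DCC·DCC·DAA·AA·AA·DAA·AA·AA·DAA·ABB·ABB·ABB·ABB·ABB·ABB·DAA·ABB·ABB·ABB·ABB·ABB·ABB·ABB·DCC·DCC·DAA·AA·AA·DAA·AA·AA·ABB·DCC·DCC·DAA·AA·AA·DAA·AA·AA·ABB·DCC·DCC·DAA·AA·AA·DAA·AA·AA·DAA·ABB·ABB·ABB·ABB·ABB·ABB·DAA·ABB·ABB·ABB·ABB·ABB·ABB
    A ↦ ABB
    B ↦ DCC
    C ↦ AA
    D ↦ DAA

A->ABB, B->DCC, C->AA, D->DAA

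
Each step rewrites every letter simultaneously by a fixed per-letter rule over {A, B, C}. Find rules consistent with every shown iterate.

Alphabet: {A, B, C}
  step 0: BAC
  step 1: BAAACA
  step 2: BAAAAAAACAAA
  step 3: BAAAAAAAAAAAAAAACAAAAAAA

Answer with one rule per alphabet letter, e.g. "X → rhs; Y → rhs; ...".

A->AA, B->BA, C->CA

  step 2 ⇒ step 3: BAAAAAAACAAA ⇒ BA·AA·AA·AA·AA·AA·AA·AA·CA·AA·AA·AA
    A ↦ AA
    B ↦ BA
    C ↦ CA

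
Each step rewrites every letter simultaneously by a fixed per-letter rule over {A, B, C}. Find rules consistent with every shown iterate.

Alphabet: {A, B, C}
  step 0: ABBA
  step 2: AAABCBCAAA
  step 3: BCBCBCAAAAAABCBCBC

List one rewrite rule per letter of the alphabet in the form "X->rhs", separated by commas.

  step 2 ⇒ step 3: AAABCBCAAA ⇒ BC·BC·BC·A·AA·A·AA·BC·BC·BC
    A ↦ BC
    B ↦ A
    C ↦ AA

A->BC, B->A, C->AA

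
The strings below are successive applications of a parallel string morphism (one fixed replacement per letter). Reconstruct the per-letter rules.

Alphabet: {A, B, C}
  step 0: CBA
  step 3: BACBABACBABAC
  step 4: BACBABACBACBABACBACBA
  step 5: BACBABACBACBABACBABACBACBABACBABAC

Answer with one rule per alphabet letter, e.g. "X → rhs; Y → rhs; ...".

A->C, B->BA, C->BA

  step 4 ⇒ step 5: BACBABACBACBABACBACBA ⇒ BA·C·BA·BA·C·BA·C·BA·BA·C·BA·BA·C·BA·C·BA·BA·C·BA·BA·C
    A ↦ C
    B ↦ BA
    C ↦ BA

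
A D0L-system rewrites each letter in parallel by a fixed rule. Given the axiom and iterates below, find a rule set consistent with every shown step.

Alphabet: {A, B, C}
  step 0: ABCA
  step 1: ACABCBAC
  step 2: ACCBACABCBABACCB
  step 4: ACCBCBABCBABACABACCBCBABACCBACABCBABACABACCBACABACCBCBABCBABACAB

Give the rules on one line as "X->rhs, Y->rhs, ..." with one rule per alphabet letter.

A->AC, B->AB, C->CB

  step 1 ⇒ step 2: ACABCBAC ⇒ AC·CB·AC·AB·CB·AB·AC·CB
    A ↦ AC
    B ↦ AB
    C ↦ CB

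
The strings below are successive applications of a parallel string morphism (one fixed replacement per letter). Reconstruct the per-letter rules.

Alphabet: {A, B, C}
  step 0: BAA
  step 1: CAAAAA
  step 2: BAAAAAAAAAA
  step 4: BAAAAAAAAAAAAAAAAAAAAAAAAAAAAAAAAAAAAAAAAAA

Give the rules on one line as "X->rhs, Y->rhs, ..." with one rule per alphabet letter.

  step 1 ⇒ step 2: CAAAAA ⇒ B·AA·AA·AA·AA·AA
    A ↦ AA
    C ↦ B
  step 0 ⇒ step 1: BAA ⇒ CA·AA·AA
    B ↦ CA

A->AA, B->CA, C->B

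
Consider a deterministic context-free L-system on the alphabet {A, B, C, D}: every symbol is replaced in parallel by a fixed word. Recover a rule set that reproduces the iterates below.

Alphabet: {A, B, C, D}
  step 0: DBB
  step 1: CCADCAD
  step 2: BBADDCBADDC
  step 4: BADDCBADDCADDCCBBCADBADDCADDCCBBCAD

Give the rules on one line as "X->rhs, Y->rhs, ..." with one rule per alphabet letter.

A->ADD, B->CAD, C->B, D->C

  step 1 ⇒ step 2: CCADCAD ⇒ B·B·ADD·C·B·ADD·C
    A ↦ ADD
    C ↦ B
    D ↦ C
  step 0 ⇒ step 1: DBB ⇒ C·CAD·CAD
    B ↦ CAD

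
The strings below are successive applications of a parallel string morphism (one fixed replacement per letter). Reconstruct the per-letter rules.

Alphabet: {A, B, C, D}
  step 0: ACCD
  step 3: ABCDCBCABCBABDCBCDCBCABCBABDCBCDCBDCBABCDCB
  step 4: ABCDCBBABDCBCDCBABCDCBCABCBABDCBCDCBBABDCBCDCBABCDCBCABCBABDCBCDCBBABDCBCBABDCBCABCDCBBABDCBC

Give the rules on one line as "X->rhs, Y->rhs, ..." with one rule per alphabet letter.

  step 3 ⇒ step 4: ABCDCBCABCBABDCBCDCBCABCBABDCBCDCBDCBABCDCB ⇒ AB·C·DCB·BAB·DCB·C·DCB·AB·C·DCB·C·AB·C·BAB·DCB·C·DCB·BAB·DCB·C·DCB·AB·C·DCB·C·AB·C·BAB·DCB·C·DCB·BAB·DCB·C·BAB·DCB·C·AB·C·DCB·BAB·DCB·C
    A ↦ AB
    B ↦ C
    C ↦ DCB
    D ↦ BAB

A->AB, B->C, C->DCB, D->BAB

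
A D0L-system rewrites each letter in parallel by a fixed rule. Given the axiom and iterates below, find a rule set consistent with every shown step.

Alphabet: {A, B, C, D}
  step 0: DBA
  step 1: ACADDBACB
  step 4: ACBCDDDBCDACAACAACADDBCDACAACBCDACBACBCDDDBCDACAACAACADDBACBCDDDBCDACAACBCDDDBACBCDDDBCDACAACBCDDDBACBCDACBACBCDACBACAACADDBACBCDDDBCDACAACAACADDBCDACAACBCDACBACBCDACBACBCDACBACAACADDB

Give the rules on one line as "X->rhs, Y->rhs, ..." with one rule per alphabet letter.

  step 0 ⇒ step 1: DBA ⇒ ACA·DDB·ACB
    A ↦ ACB
    B ↦ DDB
    D ↦ ACA
    C ↦ CD  (constrained at step 1)

A->ACB, B->DDB, C->CD, D->ACA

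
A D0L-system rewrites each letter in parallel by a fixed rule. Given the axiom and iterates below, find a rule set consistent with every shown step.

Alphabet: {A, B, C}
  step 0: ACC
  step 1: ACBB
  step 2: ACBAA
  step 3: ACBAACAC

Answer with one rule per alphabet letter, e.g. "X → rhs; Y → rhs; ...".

A->AC, B->A, C->B

  step 2 ⇒ step 3: ACBAA ⇒ AC·B·A·AC·AC
    A ↦ AC
    B ↦ A
    C ↦ B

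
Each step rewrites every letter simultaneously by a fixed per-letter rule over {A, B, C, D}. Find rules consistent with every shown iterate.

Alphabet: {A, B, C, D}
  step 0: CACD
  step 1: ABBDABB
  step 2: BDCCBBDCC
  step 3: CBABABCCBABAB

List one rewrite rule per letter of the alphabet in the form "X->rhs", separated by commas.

A->BD, B->C, C->AB, D->B

  step 2 ⇒ step 3: BDCCBBDCC ⇒ C·B·AB·AB·C·C·B·AB·AB
    B ↦ C
    C ↦ AB
    D ↦ B
  step 0 ⇒ step 1: CACD ⇒ AB·BD·AB·B
    A ↦ BD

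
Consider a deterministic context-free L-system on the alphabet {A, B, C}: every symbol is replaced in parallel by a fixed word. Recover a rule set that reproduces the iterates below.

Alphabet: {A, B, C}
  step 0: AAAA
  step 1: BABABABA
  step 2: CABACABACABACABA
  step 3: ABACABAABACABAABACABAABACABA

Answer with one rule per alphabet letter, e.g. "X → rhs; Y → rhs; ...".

A->BA, B->CA, C->A

  step 2 ⇒ step 3: CABACABACABACABA ⇒ A·BA·CA·BA·A·BA·CA·BA·A·BA·CA·BA·A·BA·CA·BA
    A ↦ BA
    B ↦ CA
    C ↦ A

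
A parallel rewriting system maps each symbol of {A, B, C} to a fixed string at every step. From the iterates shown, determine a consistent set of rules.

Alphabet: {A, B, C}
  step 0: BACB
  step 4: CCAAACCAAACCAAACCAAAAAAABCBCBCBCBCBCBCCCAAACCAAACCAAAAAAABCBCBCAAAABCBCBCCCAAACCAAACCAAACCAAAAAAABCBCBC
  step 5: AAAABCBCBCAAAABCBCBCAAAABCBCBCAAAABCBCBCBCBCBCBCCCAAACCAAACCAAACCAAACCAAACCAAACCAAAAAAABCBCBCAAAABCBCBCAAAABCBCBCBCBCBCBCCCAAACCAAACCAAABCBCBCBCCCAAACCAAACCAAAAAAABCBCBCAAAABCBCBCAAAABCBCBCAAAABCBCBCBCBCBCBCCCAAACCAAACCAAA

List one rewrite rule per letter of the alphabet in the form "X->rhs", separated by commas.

A->BC, B->CCA, C->AA

  step 4 ⇒ step 5: CCAAACCAAACCAAACCAAAAAAABCBCBCBCBCBCBCCCAAACCAAACCAAAAAAABCBCBCAAAABCBCBCCCAAACCAAACCAAACCAAAAAAABCBCBC ⇒ AA·AA·BC·BC·BC·AA·AA·BC·BC·BC·AA·AA·BC·BC·BC·AA·AA·BC·BC·BC·BC·BC·BC·BC·CCA·AA·CCA·AA·CCA·AA·CCA·AA·CCA·AA·CCA·AA·CCA·AA·AA·AA·BC·BC·BC·AA·AA·BC·BC·BC·AA·AA·BC·BC·BC·BC·BC·BC·BC·CCA·AA·CCA·AA·CCA·AA·BC·BC·BC·BC·CCA·AA·CCA·AA·CCA·AA·AA·AA·BC·BC·BC·AA·AA·BC·BC·BC·AA·AA·BC·BC·BC·AA·AA·BC·BC·BC·BC·BC·BC·BC·CCA·AA·CCA·AA·CCA·AA
    A ↦ BC
    B ↦ CCA
    C ↦ AA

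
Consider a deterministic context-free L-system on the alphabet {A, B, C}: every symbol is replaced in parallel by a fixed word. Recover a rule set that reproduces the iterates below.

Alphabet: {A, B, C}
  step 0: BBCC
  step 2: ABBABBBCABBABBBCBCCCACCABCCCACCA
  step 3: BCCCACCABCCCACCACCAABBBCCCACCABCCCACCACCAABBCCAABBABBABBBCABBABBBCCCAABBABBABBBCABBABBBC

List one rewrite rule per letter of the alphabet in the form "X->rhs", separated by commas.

  step 2 ⇒ step 3: ABBABBBCABBABBBCBCCCACCABCCCACCA ⇒ BC·CCA·CCA·BC·CCA·CCA·CCA·ABB·BC·CCA·CCA·BC·CCA·CCA·CCA·ABB·CCA·ABB·ABB·ABB·BC·ABB·ABB·BC·CCA·ABB·ABB·ABB·BC·ABB·ABB·BC
    A ↦ BC
    B ↦ CCA
    C ↦ ABB

A->BC, B->CCA, C->ABB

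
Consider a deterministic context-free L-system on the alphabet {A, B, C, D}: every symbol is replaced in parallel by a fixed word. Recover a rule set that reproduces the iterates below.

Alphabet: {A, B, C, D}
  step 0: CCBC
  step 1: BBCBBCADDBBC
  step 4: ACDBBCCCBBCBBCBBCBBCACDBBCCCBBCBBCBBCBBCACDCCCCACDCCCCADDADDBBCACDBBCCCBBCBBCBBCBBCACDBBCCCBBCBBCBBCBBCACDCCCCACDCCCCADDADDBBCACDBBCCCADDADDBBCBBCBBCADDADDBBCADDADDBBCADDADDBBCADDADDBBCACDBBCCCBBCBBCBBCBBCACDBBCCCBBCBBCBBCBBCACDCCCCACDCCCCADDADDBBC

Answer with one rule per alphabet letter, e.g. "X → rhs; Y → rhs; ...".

  step 0 ⇒ step 1: CCBC ⇒ BBC·BBC·ADD·BBC
    B ↦ ADD
    C ↦ BBC
    A ↦ ACD  (constrained at step 1)
    D ↦ CC  (constrained at step 1)

A->ACD, B->ADD, C->BBC, D->CC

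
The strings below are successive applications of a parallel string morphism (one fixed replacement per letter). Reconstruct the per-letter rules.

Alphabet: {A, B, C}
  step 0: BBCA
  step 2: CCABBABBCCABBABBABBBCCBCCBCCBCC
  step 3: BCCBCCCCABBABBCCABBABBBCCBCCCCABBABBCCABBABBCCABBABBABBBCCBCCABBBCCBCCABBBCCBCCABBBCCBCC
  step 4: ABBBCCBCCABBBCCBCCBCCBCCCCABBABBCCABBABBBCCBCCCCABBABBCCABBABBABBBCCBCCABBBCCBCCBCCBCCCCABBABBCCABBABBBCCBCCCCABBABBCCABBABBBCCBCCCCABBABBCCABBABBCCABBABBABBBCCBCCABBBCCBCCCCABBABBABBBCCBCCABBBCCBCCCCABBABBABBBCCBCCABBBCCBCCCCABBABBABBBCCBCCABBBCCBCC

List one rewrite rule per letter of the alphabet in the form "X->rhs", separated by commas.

A->CC, B->ABB, C->BCC

  step 3 ⇒ step 4: BCCBCCCCABBABBCCABBABBBCCBCCCCABBABBCCABBABBCCABBABBABBBCCBCCABBBCCBCCABBBCCBCCABBBCCBCC ⇒ ABB·BCC·BCC·ABB·BCC·BCC·BCC·BCC·CC·ABB·ABB·CC·ABB·ABB·BCC·BCC·CC·ABB·ABB·CC·ABB·ABB·ABB·BCC·BCC·ABB·BCC·BCC·BCC·BCC·CC·ABB·ABB·CC·ABB·ABB·BCC·BCC·CC·ABB·ABB·CC·ABB·ABB·BCC·BCC·CC·ABB·ABB·CC·ABB·ABB·CC·ABB·ABB·ABB·BCC·BCC·ABB·BCC·BCC·CC·ABB·ABB·ABB·BCC·BCC·ABB·BCC·BCC·CC·ABB·ABB·ABB·BCC·BCC·ABB·BCC·BCC·CC·ABB·ABB·ABB·BCC·BCC·ABB·BCC·BCC
    A ↦ CC
    B ↦ ABB
    C ↦ BCC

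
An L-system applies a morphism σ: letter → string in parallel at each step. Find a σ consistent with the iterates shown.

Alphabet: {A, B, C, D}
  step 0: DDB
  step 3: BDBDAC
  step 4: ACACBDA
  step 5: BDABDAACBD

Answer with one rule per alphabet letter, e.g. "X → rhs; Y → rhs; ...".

  step 4 ⇒ step 5: ACACBDA ⇒ BD·A·BD·A·A·C·BD
    A ↦ BD
    B ↦ A
    C ↦ A
    D ↦ C

A->BD, B->A, C->A, D->C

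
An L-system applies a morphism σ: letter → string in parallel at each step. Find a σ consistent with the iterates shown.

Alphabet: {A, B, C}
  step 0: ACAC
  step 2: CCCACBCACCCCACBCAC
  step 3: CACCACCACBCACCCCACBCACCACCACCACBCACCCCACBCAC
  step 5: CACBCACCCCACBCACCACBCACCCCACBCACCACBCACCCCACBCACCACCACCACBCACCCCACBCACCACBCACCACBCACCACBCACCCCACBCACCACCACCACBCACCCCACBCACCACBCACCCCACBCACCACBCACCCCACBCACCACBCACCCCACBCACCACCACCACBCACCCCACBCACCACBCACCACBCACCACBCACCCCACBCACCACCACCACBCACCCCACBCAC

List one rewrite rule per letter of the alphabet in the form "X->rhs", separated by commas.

A->B, B->CC, C->CAC

  step 2 ⇒ step 3: CCCACBCACCCCACBCAC ⇒ CAC·CAC·CAC·B·CAC·CC·CAC·B·CAC·CAC·CAC·CAC·B·CAC·CC·CAC·B·CAC
    A ↦ B
    B ↦ CC
    C ↦ CAC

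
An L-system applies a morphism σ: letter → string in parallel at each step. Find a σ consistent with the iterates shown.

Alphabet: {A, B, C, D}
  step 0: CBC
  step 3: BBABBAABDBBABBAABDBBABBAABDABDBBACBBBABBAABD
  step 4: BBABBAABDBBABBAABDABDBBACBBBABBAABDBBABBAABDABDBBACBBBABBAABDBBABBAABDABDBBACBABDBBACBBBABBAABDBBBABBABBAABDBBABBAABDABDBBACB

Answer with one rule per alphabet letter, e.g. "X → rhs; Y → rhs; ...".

A->ABD, B->BBA, C->B, D->CB

  step 3 ⇒ step 4: BBABBAABDBBABBAABDBBABBAABDABDBBACBBBABBAABD ⇒ BBA·BBA·ABD·BBA·BBA·ABD·ABD·BBA·CB·BBA·BBA·ABD·BBA·BBA·ABD·ABD·BBA·CB·BBA·BBA·ABD·BBA·BBA·ABD·ABD·BBA·CB·ABD·BBA·CB·BBA·BBA·ABD·B·BBA·BBA·BBA·ABD·BBA·BBA·ABD·ABD·BBA·CB
    A ↦ ABD
    B ↦ BBA
    C ↦ B
    D ↦ CB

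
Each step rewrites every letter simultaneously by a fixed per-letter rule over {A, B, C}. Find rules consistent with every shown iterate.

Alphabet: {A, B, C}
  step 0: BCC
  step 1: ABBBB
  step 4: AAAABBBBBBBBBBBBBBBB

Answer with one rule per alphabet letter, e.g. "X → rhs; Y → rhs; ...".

A->CC, B->A, C->BB

  step 0 ⇒ step 1: BCC ⇒ A·BB·BB
    B ↦ A
    C ↦ BB
    A ↦ CC  (constrained at step 1)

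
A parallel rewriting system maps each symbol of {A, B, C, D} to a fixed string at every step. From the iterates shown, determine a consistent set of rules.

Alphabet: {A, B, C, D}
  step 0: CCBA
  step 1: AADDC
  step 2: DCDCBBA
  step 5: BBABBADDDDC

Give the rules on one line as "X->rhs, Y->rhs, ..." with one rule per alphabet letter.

A->DC, B->D, C->A, D->B

  step 1 ⇒ step 2: AADDC ⇒ DC·DC·B·B·A
    A ↦ DC
    C ↦ A
    D ↦ B
  step 0 ⇒ step 1: CCBA ⇒ A·A·D·DC
    B ↦ D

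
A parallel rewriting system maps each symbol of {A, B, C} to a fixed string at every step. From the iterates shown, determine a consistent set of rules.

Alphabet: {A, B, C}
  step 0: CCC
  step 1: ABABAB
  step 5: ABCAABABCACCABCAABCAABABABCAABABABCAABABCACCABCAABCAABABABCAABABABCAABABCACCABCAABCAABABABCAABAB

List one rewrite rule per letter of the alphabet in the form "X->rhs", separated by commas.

  step 0 ⇒ step 1: CCC ⇒ AB·AB·AB
    C ↦ AB
    A ↦ CA  (constrained at step 1)
    B ↦ CC  (constrained at step 1)

A->CA, B->CC, C->AB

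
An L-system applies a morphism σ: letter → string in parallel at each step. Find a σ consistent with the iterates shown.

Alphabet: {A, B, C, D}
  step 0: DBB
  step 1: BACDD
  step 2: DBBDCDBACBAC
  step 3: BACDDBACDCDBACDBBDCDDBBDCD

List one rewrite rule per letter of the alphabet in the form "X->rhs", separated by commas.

  step 2 ⇒ step 3: DBBDCDBACBAC ⇒ BAC·D·D·BAC·DCD·BAC·D·BB·DCD·D·BB·DCD
    A ↦ BB
    B ↦ D
    C ↦ DCD
    D ↦ BAC

A->BB, B->D, C->DCD, D->BAC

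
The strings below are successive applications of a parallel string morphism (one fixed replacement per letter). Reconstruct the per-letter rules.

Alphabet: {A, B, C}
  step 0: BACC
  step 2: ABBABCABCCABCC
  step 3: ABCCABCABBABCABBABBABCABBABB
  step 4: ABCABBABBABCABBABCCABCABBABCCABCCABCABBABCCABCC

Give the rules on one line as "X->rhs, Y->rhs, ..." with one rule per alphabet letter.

A->AB, B->C, C->ABB

  step 3 ⇒ step 4: ABCCABCABBABCABBABBABCABBABB ⇒ AB·C·ABB·ABB·AB·C·ABB·AB·C·C·AB·C·ABB·AB·C·C·AB·C·C·AB·C·ABB·AB·C·C·AB·C·C
    A ↦ AB
    B ↦ C
    C ↦ ABB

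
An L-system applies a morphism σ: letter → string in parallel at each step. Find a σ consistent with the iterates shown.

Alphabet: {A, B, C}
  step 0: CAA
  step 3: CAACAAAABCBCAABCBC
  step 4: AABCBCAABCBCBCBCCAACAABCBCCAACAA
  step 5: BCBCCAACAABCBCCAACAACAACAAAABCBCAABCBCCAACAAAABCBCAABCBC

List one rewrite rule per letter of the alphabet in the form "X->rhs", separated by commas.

  step 4 ⇒ step 5: AABCBCAABCBCBCBCCAACAABCBCCAACAA ⇒ BC·BC·C·AA·C·AA·BC·BC·C·AA·C·AA·C·AA·C·AA·AA·BC·BC·AA·BC·BC·C·AA·C·AA·AA·BC·BC·AA·BC·BC
    A ↦ BC
    B ↦ C
    C ↦ AA

A->BC, B->C, C->AA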